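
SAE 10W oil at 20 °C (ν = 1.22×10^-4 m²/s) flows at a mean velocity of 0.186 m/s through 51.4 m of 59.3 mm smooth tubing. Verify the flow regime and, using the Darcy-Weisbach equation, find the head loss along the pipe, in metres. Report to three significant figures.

h_f ≈ 1.08 m

Re = VD/ν = 0.186·0.05930/1.22×10^-4 = 90.4 → laminar (Re < 2300)
f = 64/Re = 0.7079
h_f = f(L/D)V²/(2g) = 0.7079·(51.4/0.05930)·0.186²/(2·9.81) = 1.082 m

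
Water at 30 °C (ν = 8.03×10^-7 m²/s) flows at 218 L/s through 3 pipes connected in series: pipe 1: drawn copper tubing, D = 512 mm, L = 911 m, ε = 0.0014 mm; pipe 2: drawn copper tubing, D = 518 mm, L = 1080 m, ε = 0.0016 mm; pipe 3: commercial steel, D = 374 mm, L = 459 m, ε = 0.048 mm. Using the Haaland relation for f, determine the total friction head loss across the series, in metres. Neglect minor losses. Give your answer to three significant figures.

Pipe 1: V = 1.059 m/s, Re = 6.75×10^5, ε/D = 2.73×10^-6, f = 0.01243, h_1 = f(L/D)V²/2g = 1.263 m
Pipe 2: V = 1.034 m/s, Re = 6.67×10^5, ε/D = 3.09×10^-6, f = 0.01245, h_2 = f(L/D)V²/2g = 1.416 m
Pipe 3: V = 1.984 m/s, Re = 9.24×10^5, ε/D = 1.28×10^-4, f = 0.01380, h_3 = f(L/D)V²/2g = 3.400 m
Series → Q common, losses add: H = Σh = 6.079 m

H ≈ 6.08 m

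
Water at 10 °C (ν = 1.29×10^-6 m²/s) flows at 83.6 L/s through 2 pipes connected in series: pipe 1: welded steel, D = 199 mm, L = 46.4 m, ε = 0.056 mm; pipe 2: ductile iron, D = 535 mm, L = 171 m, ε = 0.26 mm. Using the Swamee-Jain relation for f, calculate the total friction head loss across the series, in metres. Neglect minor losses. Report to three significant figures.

H ≈ 1.46 m

Pipe 1: V = 2.688 m/s, Re = 4.15×10^5, ε/D = 2.81×10^-4, f = 0.01645, h_1 = f(L/D)V²/2g = 1.413 m
Pipe 2: V = 0.3719 m/s, Re = 1.54×10^5, ε/D = 4.86×10^-4, f = 0.01935, h_2 = f(L/D)V²/2g = 0.04359 m
Series → Q common, losses add: H = Σh = 1.456 m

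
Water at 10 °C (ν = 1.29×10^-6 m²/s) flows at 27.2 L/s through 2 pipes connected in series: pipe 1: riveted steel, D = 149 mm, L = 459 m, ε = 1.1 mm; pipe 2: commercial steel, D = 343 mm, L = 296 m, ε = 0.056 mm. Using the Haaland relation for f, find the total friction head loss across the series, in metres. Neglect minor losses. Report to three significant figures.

Pipe 1: V = 1.560 m/s, Re = 1.80×10^5, ε/D = 0.00738, f = 0.03474, h_1 = f(L/D)V²/2g = 13.27 m
Pipe 2: V = 0.2944 m/s, Re = 7.83×10^4, ε/D = 1.63×10^-4, f = 0.01941, h_2 = f(L/D)V²/2g = 0.07396 m
Series → Q common, losses add: H = Σh = 13.35 m

H ≈ 13.3 m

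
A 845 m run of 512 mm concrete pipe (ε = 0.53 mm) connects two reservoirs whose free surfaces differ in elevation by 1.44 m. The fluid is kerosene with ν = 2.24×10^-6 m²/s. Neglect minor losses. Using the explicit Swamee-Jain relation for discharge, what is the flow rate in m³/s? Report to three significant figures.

Swamee-Jain (Type II): Q = -0.965·√(gD⁵h_f/L)·ln[ε/(3.7D) + √(3.17ν²L/(gD³h_f))]
√(gD⁵h_f/L) = √(9.81·0.512⁵·1.44/845) = 0.02425
ε/(3.7D) = 2.80×10^-4; √(3.17ν²L/(gD³h_f)) = 8.42×10^-5
Q = -0.965·0.02425·ln(3.640×10^-4) = 0.1853 m³/s
Check: V = 0.900 m/s, Re = 2.06×10^5, f = 0.02129, h_f = 1.45 m ≈ 1.44 m ✓

Q ≈ 0.185 m³/s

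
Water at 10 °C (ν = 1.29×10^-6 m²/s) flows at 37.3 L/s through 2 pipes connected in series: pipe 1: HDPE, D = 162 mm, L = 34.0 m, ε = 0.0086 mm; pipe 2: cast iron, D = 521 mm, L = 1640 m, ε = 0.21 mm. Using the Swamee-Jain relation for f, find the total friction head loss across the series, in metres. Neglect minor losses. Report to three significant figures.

Pipe 1: V = 1.810 m/s, Re = 2.27×10^5, ε/D = 5.31×10^-5, f = 0.01566, h_1 = f(L/D)V²/2g = 0.5486 m
Pipe 2: V = 0.1750 m/s, Re = 7.07×10^4, ε/D = 4.03×10^-4, f = 0.02104, h_2 = f(L/D)V²/2g = 0.1033 m
Series → Q common, losses add: H = Σh = 0.6519 m

H ≈ 0.652 m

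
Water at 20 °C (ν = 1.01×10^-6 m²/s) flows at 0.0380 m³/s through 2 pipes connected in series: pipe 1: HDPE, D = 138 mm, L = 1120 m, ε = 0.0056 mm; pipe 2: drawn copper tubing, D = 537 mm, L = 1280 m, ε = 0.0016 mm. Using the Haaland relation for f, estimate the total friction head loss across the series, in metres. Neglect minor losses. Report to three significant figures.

Pipe 1: V = 2.541 m/s, Re = 3.47×10^5, ε/D = 4.06×10^-5, f = 0.01435, h_1 = f(L/D)V²/2g = 38.30 m
Pipe 2: V = 0.1678 m/s, Re = 8.92×10^4, ε/D = 2.98×10^-6, f = 0.01827, h_2 = f(L/D)V²/2g = 0.06247 m
Series → Q common, losses add: H = Σh = 38.37 m

H ≈ 38.4 m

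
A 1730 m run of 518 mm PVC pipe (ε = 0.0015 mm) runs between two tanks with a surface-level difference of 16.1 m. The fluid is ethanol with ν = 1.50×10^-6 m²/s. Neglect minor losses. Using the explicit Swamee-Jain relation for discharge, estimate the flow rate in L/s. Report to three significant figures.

Swamee-Jain (Type II): Q = -0.965·√(gD⁵h_f/L)·ln[ε/(3.7D) + √(3.17ν²L/(gD³h_f))]
√(gD⁵h_f/L) = √(9.81·0.518⁵·16.1/1730) = 0.05835
ε/(3.7D) = 7.83×10^-7; √(3.17ν²L/(gD³h_f)) = 2.37×10^-5
Q = -0.965·0.05835·ln(2.449×10^-5) = 0.5978 m³/s
Check: V = 2.84 m/s, Re = 9.80×10^5, f = 0.01172, h_f = 16.1 m ≈ 16.1 m ✓

Q ≈ 598 L/s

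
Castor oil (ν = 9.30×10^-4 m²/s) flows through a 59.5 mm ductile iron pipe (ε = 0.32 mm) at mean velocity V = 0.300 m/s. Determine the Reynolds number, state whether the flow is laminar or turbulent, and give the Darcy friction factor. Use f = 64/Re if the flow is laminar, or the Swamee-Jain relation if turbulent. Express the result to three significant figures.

Re ≈ 19.2; laminar; f = 64/Re ≈ 3.33

Re = VD/ν = 0.3000·0.0595/9.30×10^-4 = 19.2
Re < 2300 → laminar → f = 64/Re = 3.334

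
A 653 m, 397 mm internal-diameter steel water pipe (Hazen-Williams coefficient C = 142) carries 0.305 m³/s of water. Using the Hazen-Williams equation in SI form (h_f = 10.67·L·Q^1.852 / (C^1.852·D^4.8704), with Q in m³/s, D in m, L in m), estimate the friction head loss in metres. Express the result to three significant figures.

h_f ≈ 7.18 m

h_f = 10.67·653·0.305^1.852 / (142^1.852·0.397^4.8704) = 7.178 m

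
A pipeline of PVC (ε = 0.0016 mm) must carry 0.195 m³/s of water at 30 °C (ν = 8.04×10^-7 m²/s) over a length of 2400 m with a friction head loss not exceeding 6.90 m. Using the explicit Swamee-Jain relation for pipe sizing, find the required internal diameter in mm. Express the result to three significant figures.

D ≈ 428 mm

Swamee-Jain (Type III): D = 0.66·[ε^1.25·(LQ²/(gh_f))^4.75 + ν·Q^9.4·(L/(gh_f))^5.2]^0.04
LQ²/(gh_f) = 1.348; L/(gh_f) = 35.46
Term 1 = ε^1.25·(…)^4.75 = 2.35×10^-7; Term 2 = ν·Q^9.4·(…)^5.2 = 1.95×10^-5
D = 0.66·(2.35×10^-7 + 1.95×10^-5)^0.04 = 0.4279 m = 428 mm
Check: V = 1.36 m/s, Re = 7.22×10^5, f = 0.01235, h_f = 6.49 m ≈ 6.90 m ✓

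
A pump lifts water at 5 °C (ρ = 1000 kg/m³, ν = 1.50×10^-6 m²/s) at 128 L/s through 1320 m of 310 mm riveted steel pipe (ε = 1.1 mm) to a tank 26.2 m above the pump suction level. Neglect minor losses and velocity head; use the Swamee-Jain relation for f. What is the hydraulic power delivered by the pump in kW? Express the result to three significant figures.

P_hyd ≈ 54.8 kW

V = 4Q/(πD²) = 1.696 m/s; Re = 3.50×10^5; ε/D = 0.00355; f = 0.02792
h_f = f(L/D)V²/2g = 17.43 m
Total head H = z + h_f = 26.2 + 17.43 = 43.63 m
P_hyd = ρgQH = 1000·9.81·0.128·43.63 = 54.78 kW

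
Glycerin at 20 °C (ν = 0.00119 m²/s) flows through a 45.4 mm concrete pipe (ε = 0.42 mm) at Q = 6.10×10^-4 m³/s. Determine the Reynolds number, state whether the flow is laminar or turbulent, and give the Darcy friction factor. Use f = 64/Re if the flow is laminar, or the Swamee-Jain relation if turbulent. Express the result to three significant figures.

Re ≈ 14.4; laminar; f = 64/Re ≈ 4.45

V = 4Q/(πD²) = 0.3768 m/s
Re = VD/ν = 0.3768·0.0454/0.00119 = 14.4
Re < 2300 → laminar → f = 64/Re = 4.452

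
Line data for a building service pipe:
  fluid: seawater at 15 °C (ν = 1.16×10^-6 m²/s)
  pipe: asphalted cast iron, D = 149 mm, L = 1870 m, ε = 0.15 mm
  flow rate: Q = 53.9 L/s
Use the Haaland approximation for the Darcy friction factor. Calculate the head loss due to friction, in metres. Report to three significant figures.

V = 4Q/(πD²) = 4·0.0539/(π·0.149²) = 3.091 m/s
Re = VD/ν = 3.091·0.149/1.16×10^-6 = 3.97×10^5 → turbulent
ε/D = 0.15/149 = 0.00101
Haaland: f = 0.02036
h_f = f(L/D)V²/(2g) = 0.02036·(1870/0.149)·3.091²/(2·9.81) = 124.4 m

h_f ≈ 124 m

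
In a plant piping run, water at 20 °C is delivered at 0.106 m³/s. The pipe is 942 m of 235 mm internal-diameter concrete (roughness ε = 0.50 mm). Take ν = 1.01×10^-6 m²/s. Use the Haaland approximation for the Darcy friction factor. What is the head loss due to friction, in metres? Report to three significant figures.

h_f ≈ 29.4 m

V = 4Q/(πD²) = 4·0.106/(π·0.235²) = 2.444 m/s
Re = VD/ν = 2.444·0.235/1.01×10^-6 = 5.69×10^5 → turbulent
ε/D = 0.50/235 = 0.00213
Haaland: f = 0.02413
h_f = f(L/D)V²/(2g) = 0.02413·(942/0.235)·2.444²/(2·9.81) = 29.44 m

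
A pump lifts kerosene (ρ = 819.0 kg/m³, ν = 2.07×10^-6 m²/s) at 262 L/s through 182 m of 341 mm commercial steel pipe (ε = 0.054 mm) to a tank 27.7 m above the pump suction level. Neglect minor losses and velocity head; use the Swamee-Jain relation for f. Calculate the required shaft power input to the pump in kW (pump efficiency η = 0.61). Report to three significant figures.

P_shaft ≈ 107 kW

V = 4Q/(πD²) = 2.869 m/s; Re = 4.73×10^5; ε/D = 1.58×10^-4; f = 0.01519
h_f = f(L/D)V²/2g = 3.400 m
Total head H = z + h_f = 27.7 + 3.400 = 31.10 m
P_hyd = ρgQH = 819.0·9.81·0.262·31.10 = 65.47 kW
P_shaft = P_hyd/η = 65.47/0.61 = 107.3 kW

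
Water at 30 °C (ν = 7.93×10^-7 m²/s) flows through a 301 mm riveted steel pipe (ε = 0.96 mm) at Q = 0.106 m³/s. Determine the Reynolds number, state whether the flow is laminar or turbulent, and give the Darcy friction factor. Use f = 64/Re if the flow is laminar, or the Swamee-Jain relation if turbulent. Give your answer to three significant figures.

Re ≈ 5.65×10^5; turbulent; f ≈ 0.0270

V = 4Q/(πD²) = 1.490 m/s
Re = VD/ν = 1.490·0.301/7.93×10^-7 = 5.65×10^5
Re > 4000 → turbulent; ε/D = 0.00319
Swamee-Jain: f = 0.02695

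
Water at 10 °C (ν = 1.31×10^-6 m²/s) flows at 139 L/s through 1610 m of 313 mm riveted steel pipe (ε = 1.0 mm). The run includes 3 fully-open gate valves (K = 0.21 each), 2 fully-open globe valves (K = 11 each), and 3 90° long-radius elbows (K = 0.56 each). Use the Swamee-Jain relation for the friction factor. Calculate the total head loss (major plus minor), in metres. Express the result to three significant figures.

V = 4Q/(πD²) = 1.806 m/s; V²/2g = 0.1663 m
Re = 4.32×10^5, ε/D = 0.00319 → f = 0.02705 (Swamee-Jain)
Major: h_f = f(L/D)·V²/2g = 0.02705·5144·0.1663 = 23.15 m
Minor: ΣK = 24.3; h_m = ΣK·V²/2g = 4.044 m
Total H_L = 23.15 + 4.044 = 27.19 m

H_L ≈ 27.2 m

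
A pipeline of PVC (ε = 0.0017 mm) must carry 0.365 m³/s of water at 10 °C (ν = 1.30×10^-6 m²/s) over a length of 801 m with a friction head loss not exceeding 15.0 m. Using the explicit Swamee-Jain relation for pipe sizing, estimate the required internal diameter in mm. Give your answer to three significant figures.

D ≈ 374 mm

Swamee-Jain (Type III): D = 0.66·[ε^1.25·(LQ²/(gh_f))^4.75 + ν·Q^9.4·(L/(gh_f))^5.2]^0.04
LQ²/(gh_f) = 0.7252; L/(gh_f) = 5.443
Term 1 = ε^1.25·(…)^4.75 = 1.33×10^-8; Term 2 = ν·Q^9.4·(…)^5.2 = 6.70×10^-7
D = 0.66·(1.33×10^-8 + 6.70×10^-7)^0.04 = 0.3740 m = 374 mm
Check: V = 3.32 m/s, Re = 9.56×10^5, f = 0.01181, h_f = 14.2 m ≈ 15.0 m ✓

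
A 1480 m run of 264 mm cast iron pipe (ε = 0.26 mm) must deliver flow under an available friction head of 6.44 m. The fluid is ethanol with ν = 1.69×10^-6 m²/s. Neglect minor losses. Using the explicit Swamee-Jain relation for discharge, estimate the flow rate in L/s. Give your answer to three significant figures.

Q ≈ 56.4 L/s

Swamee-Jain (Type II): Q = -0.965·√(gD⁵h_f/L)·ln[ε/(3.7D) + √(3.17ν²L/(gD³h_f))]
√(gD⁵h_f/L) = √(9.81·0.264⁵·6.44/1480) = 0.007399
ε/(3.7D) = 2.66×10^-4; √(3.17ν²L/(gD³h_f)) = 1.07×10^-4
Q = -0.965·0.007399·ln(3.735×10^-4) = 0.05635 m³/s
Check: V = 1.03 m/s, Re = 1.61×10^5, f = 0.02144, h_f = 6.49 m ≈ 6.44 m ✓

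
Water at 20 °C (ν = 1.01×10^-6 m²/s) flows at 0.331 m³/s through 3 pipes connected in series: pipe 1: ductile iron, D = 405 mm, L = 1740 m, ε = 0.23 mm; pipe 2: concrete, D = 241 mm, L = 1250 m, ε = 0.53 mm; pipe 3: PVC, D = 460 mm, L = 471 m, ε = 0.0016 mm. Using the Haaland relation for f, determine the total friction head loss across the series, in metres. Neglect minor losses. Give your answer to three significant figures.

H ≈ 364 m

Pipe 1: V = 2.569 m/s, Re = 1.03×10^6, ε/D = 5.68×10^-4, f = 0.01761, h_1 = f(L/D)V²/2g = 25.46 m
Pipe 2: V = 7.256 m/s, Re = 1.73×10^6, ε/D = 0.00220, f = 0.02416, h_2 = f(L/D)V²/2g = 336.3 m
Pipe 3: V = 1.992 m/s, Re = 9.07×10^5, ε/D = 3.48×10^-6, f = 0.01183, h_3 = f(L/D)V²/2g = 2.450 m
Series → Q common, losses add: H = Σh = 364.2 m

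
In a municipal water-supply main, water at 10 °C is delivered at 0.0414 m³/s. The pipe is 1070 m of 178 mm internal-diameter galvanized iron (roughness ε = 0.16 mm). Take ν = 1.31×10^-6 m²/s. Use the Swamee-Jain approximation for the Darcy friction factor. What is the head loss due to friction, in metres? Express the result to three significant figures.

h_f ≈ 17.5 m

V = 4Q/(πD²) = 4·0.0414/(π·0.178²) = 1.664 m/s
Re = VD/ν = 1.664·0.178/1.31×10^-6 = 2.26×10^5 → turbulent
ε/D = 0.16/178 = 8.99×10^-4
Swamee-Jain: f = 0.02063
h_f = f(L/D)V²/(2g) = 0.02063·(1070/0.178)·1.664²/(2·9.81) = 17.49 m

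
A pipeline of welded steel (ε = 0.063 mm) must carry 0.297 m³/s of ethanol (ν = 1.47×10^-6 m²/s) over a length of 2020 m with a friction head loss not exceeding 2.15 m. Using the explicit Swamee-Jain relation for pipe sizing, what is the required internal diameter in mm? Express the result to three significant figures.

D ≈ 640 mm

Swamee-Jain (Type III): D = 0.66·[ε^1.25·(LQ²/(gh_f))^4.75 + ν·Q^9.4·(L/(gh_f))^5.2]^0.04
LQ²/(gh_f) = 8.448; L/(gh_f) = 95.77
Term 1 = ε^1.25·(…)^4.75 = 0.142; Term 2 = ν·Q^9.4·(…)^5.2 = 0.326
D = 0.66·(0.142 + 0.326)^0.04 = 0.6403 m = 640 mm
Check: V = 0.922 m/s, Re = 4.02×10^5, f = 0.01484, h_f = 2.03 m ≈ 2.15 m ✓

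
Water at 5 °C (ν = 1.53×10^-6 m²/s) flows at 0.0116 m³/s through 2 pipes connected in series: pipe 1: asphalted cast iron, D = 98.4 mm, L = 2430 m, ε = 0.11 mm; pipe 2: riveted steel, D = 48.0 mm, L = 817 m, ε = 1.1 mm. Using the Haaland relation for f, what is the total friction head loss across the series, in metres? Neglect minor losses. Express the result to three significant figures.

Pipe 1: V = 1.525 m/s, Re = 9.81×10^4, ε/D = 0.00112, f = 0.02240, h_1 = f(L/D)V²/2g = 65.61 m
Pipe 2: V = 6.410 m/s, Re = 2.01×10^5, ε/D = 0.0229, f = 0.05156, h_2 = f(L/D)V²/2g = 1838 m
Series → Q common, losses add: H = Σh = 1904 m

H ≈ 1900 m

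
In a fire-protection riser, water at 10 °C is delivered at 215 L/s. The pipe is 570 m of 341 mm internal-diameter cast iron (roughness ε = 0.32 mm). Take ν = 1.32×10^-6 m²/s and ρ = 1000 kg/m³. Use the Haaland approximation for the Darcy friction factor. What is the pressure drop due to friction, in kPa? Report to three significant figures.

Δp ≈ 91.8 kPa

V = 4Q/(πD²) = 4·0.215/(π·0.341²) = 2.354 m/s
Re = VD/ν = 2.354·0.341/1.32×10^-6 = 6.08×10^5 → turbulent
ε/D = 0.32/341 = 9.38×10^-4
Haaland: f = 0.01983
h_f = f(L/D)V²/(2g) = 0.01983·(570/0.341)·2.354²/(2·9.81) = 9.361 m
Δp = ρg·h_f = 1000·9.81·9.361 = 91.84 kPa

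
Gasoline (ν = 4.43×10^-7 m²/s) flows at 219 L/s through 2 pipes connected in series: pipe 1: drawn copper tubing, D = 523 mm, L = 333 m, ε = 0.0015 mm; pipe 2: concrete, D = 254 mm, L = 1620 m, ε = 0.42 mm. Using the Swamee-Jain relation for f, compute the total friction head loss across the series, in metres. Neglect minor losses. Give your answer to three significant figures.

H ≈ 136 m

Pipe 1: V = 1.019 m/s, Re = 1.20×10^6, ε/D = 2.87×10^-6, f = 0.01133, h_1 = f(L/D)V²/2g = 0.3823 m
Pipe 2: V = 4.322 m/s, Re = 2.48×10^6, ε/D = 0.00165, f = 0.02241, h_2 = f(L/D)V²/2g = 136.1 m
Series → Q common, losses add: H = Σh = 136.5 m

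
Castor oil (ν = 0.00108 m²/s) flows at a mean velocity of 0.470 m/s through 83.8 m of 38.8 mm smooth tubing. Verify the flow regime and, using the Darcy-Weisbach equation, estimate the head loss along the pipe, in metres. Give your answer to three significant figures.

Re = VD/ν = 0.470·0.03880/0.00108 = 16.9 → laminar (Re < 2300)
f = 64/Re = 3.790
h_f = f(L/D)V²/(2g) = 3.790·(83.8/0.03880)·0.470²/(2·9.81) = 92.17 m

h_f ≈ 92.2 m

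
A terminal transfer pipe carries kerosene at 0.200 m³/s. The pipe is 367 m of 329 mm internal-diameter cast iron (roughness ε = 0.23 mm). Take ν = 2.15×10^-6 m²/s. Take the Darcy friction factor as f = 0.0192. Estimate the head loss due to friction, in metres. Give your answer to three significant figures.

h_f ≈ 6.04 m

V = 4Q/(πD²) = 4·0.200/(π·0.329²) = 2.353 m/s
h_f = f(L/D)V²/(2g) = 0.01920·(367/0.329)·2.353²/(2·9.81) = 6.042 m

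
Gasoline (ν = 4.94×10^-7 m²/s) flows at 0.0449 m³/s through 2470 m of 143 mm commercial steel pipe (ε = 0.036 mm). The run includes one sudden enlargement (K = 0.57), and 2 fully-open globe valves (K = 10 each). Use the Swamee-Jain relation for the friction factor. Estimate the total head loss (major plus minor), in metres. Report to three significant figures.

H_L ≈ 115 m

V = 4Q/(πD²) = 2.796 m/s; V²/2g = 0.3984 m
Re = 8.09×10^5, ε/D = 2.52×10^-4 → f = 0.01548 (Swamee-Jain)
Major: h_f = f(L/D)·V²/2g = 0.01548·17273·0.3984 = 106.5 m
Minor: ΣK = 20.6; h_m = ΣK·V²/2g = 8.194 m
Total H_L = 106.5 + 8.194 = 114.7 m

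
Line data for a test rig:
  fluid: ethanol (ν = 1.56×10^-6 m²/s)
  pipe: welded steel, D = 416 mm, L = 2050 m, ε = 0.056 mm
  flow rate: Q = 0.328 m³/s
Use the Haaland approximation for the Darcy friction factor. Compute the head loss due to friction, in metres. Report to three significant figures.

h_f ≈ 20.9 m

V = 4Q/(πD²) = 4·0.328/(π·0.416²) = 2.413 m/s
Re = VD/ν = 2.413·0.416/1.56×10^-6 = 6.44×10^5 → turbulent
ε/D = 0.056/416 = 1.35×10^-4
Haaland: f = 0.01429
h_f = f(L/D)V²/(2g) = 0.01429·(2050/0.416)·2.413²/(2·9.81) = 20.91 m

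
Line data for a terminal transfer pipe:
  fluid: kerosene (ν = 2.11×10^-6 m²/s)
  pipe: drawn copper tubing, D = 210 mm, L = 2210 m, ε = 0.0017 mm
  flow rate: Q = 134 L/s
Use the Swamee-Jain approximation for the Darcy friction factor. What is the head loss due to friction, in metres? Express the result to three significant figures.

h_f ≈ 111 m

V = 4Q/(πD²) = 4·0.134/(π·0.210²) = 3.869 m/s
Re = VD/ν = 3.869·0.210/2.11×10^-6 = 3.85×10^5 → turbulent
ε/D = 0.0017/210 = 8.10×10^-6
Swamee-Jain: f = 0.01384
h_f = f(L/D)V²/(2g) = 0.01384·(2210/0.210)·3.869²/(2·9.81) = 111.1 m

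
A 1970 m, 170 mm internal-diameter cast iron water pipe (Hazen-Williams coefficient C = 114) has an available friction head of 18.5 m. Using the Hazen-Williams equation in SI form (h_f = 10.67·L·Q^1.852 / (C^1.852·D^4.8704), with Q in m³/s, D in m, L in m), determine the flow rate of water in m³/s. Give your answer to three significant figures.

Rearranging: Q = [h_f·C^1.852·D^4.8704 / (10.67·L)]^(1/1.852)
Q = [18.5·114^1.852·0.170^4.8704 / (10.67·1970)]^0.540 = 0.02417 m³/s

Q ≈ 0.0242 m³/s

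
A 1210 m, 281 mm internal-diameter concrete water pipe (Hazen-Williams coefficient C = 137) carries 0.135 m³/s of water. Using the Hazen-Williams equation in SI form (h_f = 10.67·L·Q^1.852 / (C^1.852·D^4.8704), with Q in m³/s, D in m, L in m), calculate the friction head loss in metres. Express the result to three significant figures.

h_f = 10.67·1210·0.135^1.852 / (137^1.852·0.281^4.8704) = 16.91 m

h_f ≈ 16.9 m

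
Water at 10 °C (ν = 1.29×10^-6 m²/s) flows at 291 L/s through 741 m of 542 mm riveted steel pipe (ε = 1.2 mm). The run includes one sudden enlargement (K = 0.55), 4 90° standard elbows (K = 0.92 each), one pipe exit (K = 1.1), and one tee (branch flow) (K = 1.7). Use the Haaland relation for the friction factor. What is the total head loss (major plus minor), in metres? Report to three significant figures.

H_L ≈ 3.27 m

V = 4Q/(πD²) = 1.261 m/s; V²/2g = 0.08108 m
Re = 5.30×10^5, ε/D = 0.00221 → f = 0.02440 (Haaland)
Major: h_f = f(L/D)·V²/2g = 0.02440·1367·0.08108 = 2.705 m
Minor: ΣK = 7.03; h_m = ΣK·V²/2g = 0.5700 m
Total H_L = 2.705 + 0.5700 = 3.275 m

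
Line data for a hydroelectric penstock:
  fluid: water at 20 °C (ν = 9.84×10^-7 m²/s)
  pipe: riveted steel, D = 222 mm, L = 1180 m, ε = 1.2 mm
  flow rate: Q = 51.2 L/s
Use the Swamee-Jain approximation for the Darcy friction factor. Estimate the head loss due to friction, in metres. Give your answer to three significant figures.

h_f ≈ 14.9 m

V = 4Q/(πD²) = 4·0.0512/(π·0.222²) = 1.323 m/s
Re = VD/ν = 1.323·0.222/9.84×10^-7 = 2.98×10^5 → turbulent
ε/D = 1.2/222 = 0.00541
Swamee-Jain: f = 0.03153
h_f = f(L/D)V²/(2g) = 0.03153·(1180/0.222)·1.323²/(2·9.81) = 14.95 m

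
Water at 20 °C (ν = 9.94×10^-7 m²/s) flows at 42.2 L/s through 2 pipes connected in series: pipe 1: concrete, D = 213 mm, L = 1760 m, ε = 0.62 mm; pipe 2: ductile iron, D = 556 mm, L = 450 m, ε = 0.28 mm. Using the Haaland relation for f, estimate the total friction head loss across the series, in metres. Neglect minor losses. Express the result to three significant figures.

Pipe 1: V = 1.184 m/s, Re = 2.54×10^5, ε/D = 0.00291, f = 0.02648, h_1 = f(L/D)V²/2g = 15.64 m
Pipe 2: V = 0.1738 m/s, Re = 9.72×10^4, ε/D = 5.04×10^-4, f = 0.02015, h_2 = f(L/D)V²/2g = 0.02512 m
Series → Q common, losses add: H = Σh = 15.67 m

H ≈ 15.7 m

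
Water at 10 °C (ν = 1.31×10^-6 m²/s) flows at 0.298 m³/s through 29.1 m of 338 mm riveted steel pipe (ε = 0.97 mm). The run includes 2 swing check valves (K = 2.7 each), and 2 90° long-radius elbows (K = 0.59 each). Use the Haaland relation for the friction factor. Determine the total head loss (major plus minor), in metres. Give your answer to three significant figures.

V = 4Q/(πD²) = 3.321 m/s; V²/2g = 0.5622 m
Re = 8.57×10^5, ε/D = 0.00287 → f = 0.02604 (Haaland)
Major: h_f = f(L/D)·V²/2g = 0.02604·86.09·0.5622 = 1.260 m
Minor: ΣK = 6.58; h_m = ΣK·V²/2g = 3.699 m
Total H_L = 1.260 + 3.699 = 4.960 m

H_L ≈ 4.96 m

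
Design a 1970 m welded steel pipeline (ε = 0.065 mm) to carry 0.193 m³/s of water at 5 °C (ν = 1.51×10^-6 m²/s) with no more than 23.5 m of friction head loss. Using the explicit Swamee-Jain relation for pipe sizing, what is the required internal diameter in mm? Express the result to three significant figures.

D ≈ 336 mm

Swamee-Jain (Type III): D = 0.66·[ε^1.25·(LQ²/(gh_f))^4.75 + ν·Q^9.4·(L/(gh_f))^5.2]^0.04
LQ²/(gh_f) = 0.3183; L/(gh_f) = 8.545
Term 1 = ε^1.25·(…)^4.75 = 2.54×10^-8; Term 2 = ν·Q^9.4·(…)^5.2 = 2.03×10^-8
D = 0.66·(2.54×10^-8 + 2.03×10^-8)^0.04 = 0.3357 m = 336 mm
Check: V = 2.18 m/s, Re = 4.85×10^5, f = 0.01549, h_f = 22.0 m ≈ 23.5 m ✓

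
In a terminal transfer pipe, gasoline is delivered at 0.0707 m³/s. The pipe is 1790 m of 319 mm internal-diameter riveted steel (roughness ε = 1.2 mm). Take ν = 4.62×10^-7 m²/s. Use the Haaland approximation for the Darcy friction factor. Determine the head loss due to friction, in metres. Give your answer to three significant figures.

V = 4Q/(πD²) = 4·0.0707/(π·0.319²) = 0.8846 m/s
Re = VD/ν = 0.8846·0.319/4.62×10^-7 = 6.11×10^5 → turbulent
ε/D = 1.2/319 = 0.00376
Haaland: f = 0.02814
h_f = f(L/D)V²/(2g) = 0.02814·(1790/0.319)·0.8846²/(2·9.81) = 6.298 m

h_f ≈ 6.30 m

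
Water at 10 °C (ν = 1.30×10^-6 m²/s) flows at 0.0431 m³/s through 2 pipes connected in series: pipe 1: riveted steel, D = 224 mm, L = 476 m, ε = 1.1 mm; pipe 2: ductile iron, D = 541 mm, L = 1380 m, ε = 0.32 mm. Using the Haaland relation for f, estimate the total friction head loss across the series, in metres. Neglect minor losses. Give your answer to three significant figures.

Pipe 1: V = 1.094 m/s, Re = 1.88×10^5, ε/D = 0.00491, f = 0.03073, h_1 = f(L/D)V²/2g = 3.981 m
Pipe 2: V = 0.1875 m/s, Re = 7.80×10^4, ε/D = 5.91×10^-4, f = 0.02109, h_2 = f(L/D)V²/2g = 0.09641 m
Series → Q common, losses add: H = Σh = 4.077 m

H ≈ 4.08 m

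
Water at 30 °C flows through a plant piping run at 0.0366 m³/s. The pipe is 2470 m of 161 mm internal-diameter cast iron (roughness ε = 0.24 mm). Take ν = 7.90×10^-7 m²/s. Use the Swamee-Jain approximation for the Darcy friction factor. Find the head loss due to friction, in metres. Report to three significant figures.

h_f ≈ 56.7 m

V = 4Q/(πD²) = 4·0.0366/(π·0.161²) = 1.798 m/s
Re = VD/ν = 1.798·0.161/7.90×10^-7 = 3.66×10^5 → turbulent
ε/D = 0.24/161 = 0.00149
Swamee-Jain: f = 0.02244
h_f = f(L/D)V²/(2g) = 0.02244·(2470/0.161)·1.798²/(2·9.81) = 56.71 m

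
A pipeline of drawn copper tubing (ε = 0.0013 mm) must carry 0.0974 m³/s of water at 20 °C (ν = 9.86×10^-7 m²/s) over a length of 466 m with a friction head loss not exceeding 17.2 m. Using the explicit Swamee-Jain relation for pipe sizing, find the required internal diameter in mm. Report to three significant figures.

Swamee-Jain (Type III): D = 0.66·[ε^1.25·(LQ²/(gh_f))^4.75 + ν·Q^9.4·(L/(gh_f))^5.2]^0.04
LQ²/(gh_f) = 0.02620; L/(gh_f) = 2.762
Term 1 = ε^1.25·(…)^4.75 = 1.35×10^-15; Term 2 = ν·Q^9.4·(…)^5.2 = 6.03×10^-14
D = 0.66·(1.35×10^-15 + 6.03×10^-14)^0.04 = 0.1955 m = 196 mm
Check: V = 3.24 m/s, Re = 6.43×10^5, f = 0.01265, h_f = 16.2 m ≈ 17.2 m ✓

D ≈ 196 mm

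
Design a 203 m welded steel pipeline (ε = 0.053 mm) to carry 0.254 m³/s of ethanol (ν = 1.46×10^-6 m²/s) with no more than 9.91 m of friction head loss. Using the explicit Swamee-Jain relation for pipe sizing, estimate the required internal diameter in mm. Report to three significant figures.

D ≈ 280 mm

Swamee-Jain (Type III): D = 0.66·[ε^1.25·(LQ²/(gh_f))^4.75 + ν·Q^9.4·(L/(gh_f))^5.2]^0.04
LQ²/(gh_f) = 0.1347; L/(gh_f) = 2.088
Term 1 = ε^1.25·(…)^4.75 = 3.31×10^-10; Term 2 = ν·Q^9.4·(…)^5.2 = 1.71×10^-10
D = 0.66·(3.31×10^-10 + 1.71×10^-10)^0.04 = 0.2803 m = 280 mm
Check: V = 4.12 m/s, Re = 7.90×10^5, f = 0.01487, h_f = 9.30 m ≈ 9.91 m ✓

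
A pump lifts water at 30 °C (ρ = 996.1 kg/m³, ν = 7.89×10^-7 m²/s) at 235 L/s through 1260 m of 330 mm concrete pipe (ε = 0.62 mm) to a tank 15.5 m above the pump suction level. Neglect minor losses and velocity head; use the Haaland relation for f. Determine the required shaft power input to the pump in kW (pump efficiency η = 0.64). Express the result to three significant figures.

V = 4Q/(πD²) = 2.748 m/s; Re = 1.15×10^6; ε/D = 0.00188; f = 0.02323
h_f = f(L/D)V²/2g = 34.13 m
Total head H = z + h_f = 15.5 + 34.13 = 49.63 m
P_hyd = ρgQH = 996.1·9.81·0.235·49.63 = 114.0 kW
P_shaft = P_hyd/η = 114.0/0.64 = 178.1 kW

P_shaft ≈ 178 kW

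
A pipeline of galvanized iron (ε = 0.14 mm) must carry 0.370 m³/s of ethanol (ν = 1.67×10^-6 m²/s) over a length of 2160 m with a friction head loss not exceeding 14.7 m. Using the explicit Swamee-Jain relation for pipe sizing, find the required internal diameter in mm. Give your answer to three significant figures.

Swamee-Jain (Type III): D = 0.66·[ε^1.25·(LQ²/(gh_f))^4.75 + ν·Q^9.4·(L/(gh_f))^5.2]^0.04
LQ²/(gh_f) = 2.051; L/(gh_f) = 14.98
Term 1 = ε^1.25·(…)^4.75 = 4.61×10^-4; Term 2 = ν·Q^9.4·(…)^5.2 = 1.89×10^-4
D = 0.66·(4.61×10^-4 + 1.89×10^-4)^0.04 = 0.4921 m = 492 mm
Check: V = 1.95 m/s, Re = 5.73×10^5, f = 0.01610, h_f = 13.6 m ≈ 14.7 m ✓

D ≈ 492 mm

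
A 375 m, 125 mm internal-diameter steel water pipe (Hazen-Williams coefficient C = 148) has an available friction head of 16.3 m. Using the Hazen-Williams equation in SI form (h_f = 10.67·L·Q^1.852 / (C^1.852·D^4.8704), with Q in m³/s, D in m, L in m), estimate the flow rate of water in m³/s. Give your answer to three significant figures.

Q ≈ 0.0320 m³/s

Rearranging: Q = [h_f·C^1.852·D^4.8704 / (10.67·L)]^(1/1.852)
Q = [16.3·148^1.852·0.125^4.8704 / (10.67·375)]^0.540 = 0.03197 m³/s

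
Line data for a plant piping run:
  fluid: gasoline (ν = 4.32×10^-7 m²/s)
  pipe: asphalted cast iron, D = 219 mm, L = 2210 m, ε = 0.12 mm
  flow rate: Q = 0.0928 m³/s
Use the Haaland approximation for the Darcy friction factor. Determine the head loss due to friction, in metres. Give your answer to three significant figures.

h_f ≈ 54.4 m

V = 4Q/(πD²) = 4·0.0928/(π·0.219²) = 2.464 m/s
Re = VD/ν = 2.464·0.219/4.32×10^-7 = 1.25×10^6 → turbulent
ε/D = 0.12/219 = 5.48×10^-4
Haaland: f = 0.01741
h_f = f(L/D)V²/(2g) = 0.01741·(2210/0.219)·2.464²/(2·9.81) = 54.36 m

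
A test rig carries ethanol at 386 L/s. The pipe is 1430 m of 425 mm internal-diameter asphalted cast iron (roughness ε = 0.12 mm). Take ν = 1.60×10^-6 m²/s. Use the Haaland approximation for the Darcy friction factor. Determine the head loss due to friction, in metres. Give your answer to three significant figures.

h_f ≈ 19.9 m

V = 4Q/(πD²) = 4·0.386/(π·0.425²) = 2.721 m/s
Re = VD/ν = 2.721·0.425/1.60×10^-6 = 7.23×10^5 → turbulent
ε/D = 0.12/425 = 2.82×10^-4
Haaland: f = 0.01567
h_f = f(L/D)V²/(2g) = 0.01567·(1430/0.425)·2.721²/(2·9.81) = 19.89 m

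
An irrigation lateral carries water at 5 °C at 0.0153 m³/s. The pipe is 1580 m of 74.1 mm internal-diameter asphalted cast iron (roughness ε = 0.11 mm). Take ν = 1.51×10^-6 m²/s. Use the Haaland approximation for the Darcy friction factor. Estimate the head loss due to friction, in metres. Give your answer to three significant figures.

h_f ≈ 312 m

V = 4Q/(πD²) = 4·0.0153/(π·0.0741²) = 3.548 m/s
Re = VD/ν = 3.548·0.0741/1.51×10^-6 = 1.74×10^5 → turbulent
ε/D = 0.11/74.1 = 0.00148
Haaland: f = 0.02280
h_f = f(L/D)V²/(2g) = 0.02280·(1580/0.0741)·3.548²/(2·9.81) = 311.9 m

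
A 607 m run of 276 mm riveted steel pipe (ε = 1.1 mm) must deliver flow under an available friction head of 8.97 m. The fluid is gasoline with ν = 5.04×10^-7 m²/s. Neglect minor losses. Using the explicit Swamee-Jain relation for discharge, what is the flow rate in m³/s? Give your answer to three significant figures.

Q ≈ 0.100 m³/s

Swamee-Jain (Type II): Q = -0.965·√(gD⁵h_f/L)·ln[ε/(3.7D) + √(3.17ν²L/(gD³h_f))]
√(gD⁵h_f/L) = √(9.81·0.276⁵·8.97/607) = 0.01524
ε/(3.7D) = 0.00108; √(3.17ν²L/(gD³h_f)) = 1.63×10^-5
Q = -0.965·0.01524·ln(0.001093) = 0.1003 m³/s
Check: V = 1.68 m/s, Re = 9.18×10^5, f = 0.02857, h_f = 8.99 m ≈ 8.97 m ✓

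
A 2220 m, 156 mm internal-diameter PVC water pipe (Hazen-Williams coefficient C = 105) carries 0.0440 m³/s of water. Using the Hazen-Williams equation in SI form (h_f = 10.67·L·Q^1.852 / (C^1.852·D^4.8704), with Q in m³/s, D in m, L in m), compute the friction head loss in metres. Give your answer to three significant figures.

h_f = 10.67·2220·0.0440^1.852 / (105^1.852·0.156^4.8704) = 111.9 m

h_f ≈ 112 m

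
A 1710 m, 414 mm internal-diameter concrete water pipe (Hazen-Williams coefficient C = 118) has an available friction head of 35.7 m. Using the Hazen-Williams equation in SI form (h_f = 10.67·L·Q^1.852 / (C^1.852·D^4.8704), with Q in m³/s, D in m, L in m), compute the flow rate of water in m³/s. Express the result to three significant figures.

Rearranging: Q = [h_f·C^1.852·D^4.8704 / (10.67·L)]^(1/1.852)
Q = [35.7·118^1.852·0.414^4.8704 / (10.67·1710)]^0.540 = 0.4001 m³/s

Q ≈ 0.400 m³/s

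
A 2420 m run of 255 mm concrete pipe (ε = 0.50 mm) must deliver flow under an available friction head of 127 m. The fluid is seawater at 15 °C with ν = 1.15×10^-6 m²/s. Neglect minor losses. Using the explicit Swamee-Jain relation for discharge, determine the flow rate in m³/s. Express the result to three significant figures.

Q ≈ 0.171 m³/s

Swamee-Jain (Type II): Q = -0.965·√(gD⁵h_f/L)·ln[ε/(3.7D) + √(3.17ν²L/(gD³h_f))]
√(gD⁵h_f/L) = √(9.81·0.255⁵·127/2420) = 0.02356
ε/(3.7D) = 5.30×10^-4; √(3.17ν²L/(gD³h_f)) = 2.22×10^-5
Q = -0.965·0.02356·ln(5.521×10^-4) = 0.1706 m³/s
Check: V = 3.34 m/s, Re = 7.41×10^5, f = 0.02364, h_f = 128 m ≈ 127 m ✓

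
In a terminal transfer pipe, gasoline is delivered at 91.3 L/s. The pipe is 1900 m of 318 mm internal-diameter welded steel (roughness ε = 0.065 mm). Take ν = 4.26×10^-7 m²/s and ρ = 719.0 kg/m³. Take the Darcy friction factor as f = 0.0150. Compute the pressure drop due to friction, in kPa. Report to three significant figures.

V = 4Q/(πD²) = 4·0.0913/(π·0.318²) = 1.150 m/s
h_f = f(L/D)V²/(2g) = 0.01500·(1900/0.318)·1.150²/(2·9.81) = 6.036 m
Δp = ρg·h_f = 719.0·9.81·6.036 = 42.58 kPa

Δp ≈ 42.6 kPa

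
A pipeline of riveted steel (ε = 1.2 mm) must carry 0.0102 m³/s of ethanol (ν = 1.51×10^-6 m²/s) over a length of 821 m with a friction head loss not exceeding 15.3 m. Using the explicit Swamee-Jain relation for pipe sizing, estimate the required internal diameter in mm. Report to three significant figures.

Swamee-Jain (Type III): D = 0.66·[ε^1.25·(LQ²/(gh_f))^4.75 + ν·Q^9.4·(L/(gh_f))^5.2]^0.04
LQ²/(gh_f) = 5.691×10^-4; L/(gh_f) = 5.470
Term 1 = ε^1.25·(…)^4.75 = 8.63×10^-20; Term 2 = ν·Q^9.4·(…)^5.2 = 1.98×10^-21
D = 0.66·(8.63×10^-20 + 1.98×10^-21)^0.04 = 0.1141 m = 114 mm
Check: V = 0.997 m/s, Re = 7.54×10^4, f = 0.03962, h_f = 14.4 m ≈ 15.3 m ✓

D ≈ 114 mm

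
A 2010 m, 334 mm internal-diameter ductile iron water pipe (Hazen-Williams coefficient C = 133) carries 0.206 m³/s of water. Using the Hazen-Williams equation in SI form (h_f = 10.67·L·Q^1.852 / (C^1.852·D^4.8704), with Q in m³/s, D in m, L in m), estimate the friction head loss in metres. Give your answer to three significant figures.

h_f = 10.67·2010·0.206^1.852 / (133^1.852·0.334^4.8704) = 27.98 m

h_f ≈ 28.0 m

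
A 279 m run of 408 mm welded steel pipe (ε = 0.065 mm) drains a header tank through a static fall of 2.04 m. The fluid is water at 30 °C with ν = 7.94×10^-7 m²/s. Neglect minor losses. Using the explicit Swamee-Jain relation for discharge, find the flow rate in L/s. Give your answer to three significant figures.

Q ≈ 266 L/s

Swamee-Jain (Type II): Q = -0.965·√(gD⁵h_f/L)·ln[ε/(3.7D) + √(3.17ν²L/(gD³h_f))]
√(gD⁵h_f/L) = √(9.81·0.408⁵·2.04/279) = 0.02848
ε/(3.7D) = 4.31×10^-5; √(3.17ν²L/(gD³h_f)) = 2.03×10^-5
Q = -0.965·0.02848·ln(6.331×10^-5) = 0.2657 m³/s
Check: V = 2.03 m/s, Re = 1.04×10^6, f = 0.01426, h_f = 2.05 m ≈ 2.04 m ✓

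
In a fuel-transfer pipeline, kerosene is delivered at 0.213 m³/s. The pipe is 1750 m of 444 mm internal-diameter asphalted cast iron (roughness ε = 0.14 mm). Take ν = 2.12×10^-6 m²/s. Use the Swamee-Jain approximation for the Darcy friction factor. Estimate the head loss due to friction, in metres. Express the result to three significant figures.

V = 4Q/(πD²) = 4·0.213/(π·0.444²) = 1.376 m/s
Re = VD/ν = 1.376·0.444/2.12×10^-6 = 2.88×10^5 → turbulent
ε/D = 0.14/444 = 3.15×10^-4
Swamee-Jain: f = 0.01723
h_f = f(L/D)V²/(2g) = 0.01723·(1750/0.444)·1.376²/(2·9.81) = 6.551 m

h_f ≈ 6.55 m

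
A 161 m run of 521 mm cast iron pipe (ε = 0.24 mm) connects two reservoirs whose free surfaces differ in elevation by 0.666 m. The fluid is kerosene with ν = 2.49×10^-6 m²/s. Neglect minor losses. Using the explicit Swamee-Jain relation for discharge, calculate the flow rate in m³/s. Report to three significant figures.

Q ≈ 0.328 m³/s

Swamee-Jain (Type II): Q = -0.965·√(gD⁵h_f/L)·ln[ε/(3.7D) + √(3.17ν²L/(gD³h_f))]
√(gD⁵h_f/L) = √(9.81·0.521⁵·0.666/161) = 0.03947
ε/(3.7D) = 1.25×10^-4; √(3.17ν²L/(gD³h_f)) = 5.85×10^-5
Q = -0.965·0.03947·ln(1.830×10^-4) = 0.3278 m³/s
Check: V = 1.54 m/s, Re = 3.22×10^5, f = 0.01801, h_f = 0.670 m ≈ 0.666 m ✓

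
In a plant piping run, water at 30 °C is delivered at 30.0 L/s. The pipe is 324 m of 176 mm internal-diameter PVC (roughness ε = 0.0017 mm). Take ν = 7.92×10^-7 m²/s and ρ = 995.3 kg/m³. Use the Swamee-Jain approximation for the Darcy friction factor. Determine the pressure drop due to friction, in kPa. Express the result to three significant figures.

Δp ≈ 20.5 kPa

V = 4Q/(πD²) = 4·0.0300/(π·0.176²) = 1.233 m/s
Re = VD/ν = 1.233·0.176/7.92×10^-7 = 2.74×10^5 → turbulent
ε/D = 0.0017/176 = 9.66×10^-6
Swamee-Jain: f = 0.01473
h_f = f(L/D)V²/(2g) = 0.01473·(324/0.176)·1.233²/(2·9.81) = 2.101 m
Δp = ρg·h_f = 995.3·9.81·2.101 = 20.52 kPa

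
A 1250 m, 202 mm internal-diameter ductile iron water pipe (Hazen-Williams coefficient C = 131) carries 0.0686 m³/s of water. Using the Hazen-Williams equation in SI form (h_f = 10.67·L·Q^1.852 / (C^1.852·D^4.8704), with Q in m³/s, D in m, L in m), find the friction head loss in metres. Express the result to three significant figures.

h_f = 10.67·1250·0.0686^1.852 / (131^1.852·0.202^4.8704) = 27.04 m

h_f ≈ 27.0 m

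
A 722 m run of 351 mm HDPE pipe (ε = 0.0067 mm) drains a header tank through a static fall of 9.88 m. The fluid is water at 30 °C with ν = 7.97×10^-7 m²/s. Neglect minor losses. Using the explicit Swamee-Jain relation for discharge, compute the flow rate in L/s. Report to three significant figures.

Q ≈ 275 L/s

Swamee-Jain (Type II): Q = -0.965·√(gD⁵h_f/L)·ln[ε/(3.7D) + √(3.17ν²L/(gD³h_f))]
√(gD⁵h_f/L) = √(9.81·0.351⁵·9.88/722) = 0.02674
ε/(3.7D) = 5.16×10^-6; √(3.17ν²L/(gD³h_f)) = 1.86×10^-5
Q = -0.965·0.02674·ln(2.378×10^-5) = 0.2748 m³/s
Check: V = 2.84 m/s, Re = 1.25×10^6, f = 0.01170, h_f = 9.89 m ≈ 9.88 m ✓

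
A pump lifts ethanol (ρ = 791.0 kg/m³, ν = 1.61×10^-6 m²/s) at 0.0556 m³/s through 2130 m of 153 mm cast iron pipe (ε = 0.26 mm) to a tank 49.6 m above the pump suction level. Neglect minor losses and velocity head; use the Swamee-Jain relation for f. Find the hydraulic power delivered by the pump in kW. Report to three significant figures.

V = 4Q/(πD²) = 3.024 m/s; Re = 2.87×10^5; ε/D = 0.00170; f = 0.02329
h_f = f(L/D)V²/2g = 151.1 m
Total head H = z + h_f = 49.6 + 151.1 = 200.7 m
P_hyd = ρgQH = 791.0·9.81·0.0556·200.7 = 86.61 kW

P_hyd ≈ 86.6 kW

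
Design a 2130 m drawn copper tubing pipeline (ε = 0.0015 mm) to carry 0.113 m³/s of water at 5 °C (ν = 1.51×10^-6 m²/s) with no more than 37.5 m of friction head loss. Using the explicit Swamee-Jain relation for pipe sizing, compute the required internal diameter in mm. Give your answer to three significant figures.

Swamee-Jain (Type III): D = 0.66·[ε^1.25·(LQ²/(gh_f))^4.75 + ν·Q^9.4·(L/(gh_f))^5.2]^0.04
LQ²/(gh_f) = 0.07393; L/(gh_f) = 5.790
Term 1 = ε^1.25·(…)^4.75 = 2.22×10^-13; Term 2 = ν·Q^9.4·(…)^5.2 = 1.75×10^-11
D = 0.66·(2.22×10^-13 + 1.75×10^-11)^0.04 = 0.2452 m = 245 mm
Check: V = 2.39 m/s, Re = 3.89×10^5, f = 0.01379, h_f = 35.0 m ≈ 37.5 m ✓

D ≈ 245 mm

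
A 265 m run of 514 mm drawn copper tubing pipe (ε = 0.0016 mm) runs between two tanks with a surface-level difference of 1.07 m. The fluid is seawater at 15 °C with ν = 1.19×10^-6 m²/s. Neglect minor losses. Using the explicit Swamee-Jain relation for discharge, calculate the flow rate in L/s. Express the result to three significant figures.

Q ≈ 379 L/s

Swamee-Jain (Type II): Q = -0.965·√(gD⁵h_f/L)·ln[ε/(3.7D) + √(3.17ν²L/(gD³h_f))]
√(gD⁵h_f/L) = √(9.81·0.514⁵·1.07/265) = 0.03770
ε/(3.7D) = 8.41×10^-7; √(3.17ν²L/(gD³h_f)) = 2.89×10^-5
Q = -0.965·0.03770·ln(2.973×10^-5) = 0.3792 m³/s
Check: V = 1.83 m/s, Re = 7.89×10^5, f = 0.01215, h_f = 1.07 m ≈ 1.07 m ✓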